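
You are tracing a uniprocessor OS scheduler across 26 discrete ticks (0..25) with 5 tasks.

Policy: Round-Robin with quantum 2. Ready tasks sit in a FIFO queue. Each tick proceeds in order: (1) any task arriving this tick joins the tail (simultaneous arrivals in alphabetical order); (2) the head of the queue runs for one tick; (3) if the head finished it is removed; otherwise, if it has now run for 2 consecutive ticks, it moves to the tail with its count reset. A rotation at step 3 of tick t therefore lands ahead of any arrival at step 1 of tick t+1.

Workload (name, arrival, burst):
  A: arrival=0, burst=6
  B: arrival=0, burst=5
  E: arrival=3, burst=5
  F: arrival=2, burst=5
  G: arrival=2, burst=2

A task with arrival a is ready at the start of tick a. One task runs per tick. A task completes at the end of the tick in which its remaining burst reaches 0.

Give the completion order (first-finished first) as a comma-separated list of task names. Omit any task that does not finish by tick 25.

t=0: queue=[A,B] q_used=0 → run A
t=1: queue=[A,B] q_used=1 → run A
t=2: queue=[B,A,F,G] q_used=0 → run B
t=3: queue=[B,A,F,G,E] q_used=1 → run B
t=4: queue=[A,F,G,E,B] q_used=0 → run A
t=5: queue=[A,F,G,E,B] q_used=1 → run A
t=6: queue=[F,G,E,B,A] q_used=0 → run F
t=7: queue=[F,G,E,B,A] q_used=1 → run F
t=8: queue=[G,E,B,A,F] q_used=0 → run G
t=9: queue=[G,E,B,A,F] q_used=1 → run G
t=10: queue=[E,B,A,F] q_used=0 → run E
t=11: queue=[E,B,A,F] q_used=1 → run E
t=12: queue=[B,A,F,E] q_used=0 → run B
t=13: queue=[B,A,F,E] q_used=1 → run B
t=14: queue=[A,F,E,B] q_used=0 → run A
t=15: queue=[A,F,E,B] q_used=1 → run A
t=16: queue=[F,E,B] q_used=0 → run F
t=17: queue=[F,E,B] q_used=1 → run F
t=18: queue=[E,B,F] q_used=0 → run E
t=19: queue=[E,B,F] q_used=1 → run E
t=20: queue=[B,F,E] q_used=0 → run B
t=21: queue=[F,E] q_used=0 → run F
t=22: queue=[E] q_used=0 → run E
t=23: (idle)
t=24: (idle)
t=25: (idle)

completion order = G, A, B, F, E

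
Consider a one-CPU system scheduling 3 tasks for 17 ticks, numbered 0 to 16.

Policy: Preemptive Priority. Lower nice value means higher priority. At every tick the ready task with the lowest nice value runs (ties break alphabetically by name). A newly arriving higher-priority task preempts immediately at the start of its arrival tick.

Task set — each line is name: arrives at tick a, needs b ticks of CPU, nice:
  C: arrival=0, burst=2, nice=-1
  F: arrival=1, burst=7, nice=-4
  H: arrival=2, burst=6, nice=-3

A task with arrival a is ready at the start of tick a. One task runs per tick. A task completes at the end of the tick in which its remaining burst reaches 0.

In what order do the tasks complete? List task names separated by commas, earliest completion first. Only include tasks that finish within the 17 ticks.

completion order = F, H, C

t=0: ready={C} → run C
t=1: ready={C,F} → run F
t=2: ready={C,F,H} → run F
t=3: ready={C,F,H} → run F
t=4: ready={C,F,H} → run F
t=5: ready={C,F,H} → run F
t=6: ready={C,F,H} → run F
t=7: ready={C,F,H} → run F
t=8: ready={C,H} → run H
t=9: ready={C,H} → run H
t=10: ready={C,H} → run H
t=11: ready={C,H} → run H
t=12: ready={C,H} → run H
t=13: ready={C,H} → run H
t=14: ready={C} → run C
t=15: (idle)
t=16: (idle)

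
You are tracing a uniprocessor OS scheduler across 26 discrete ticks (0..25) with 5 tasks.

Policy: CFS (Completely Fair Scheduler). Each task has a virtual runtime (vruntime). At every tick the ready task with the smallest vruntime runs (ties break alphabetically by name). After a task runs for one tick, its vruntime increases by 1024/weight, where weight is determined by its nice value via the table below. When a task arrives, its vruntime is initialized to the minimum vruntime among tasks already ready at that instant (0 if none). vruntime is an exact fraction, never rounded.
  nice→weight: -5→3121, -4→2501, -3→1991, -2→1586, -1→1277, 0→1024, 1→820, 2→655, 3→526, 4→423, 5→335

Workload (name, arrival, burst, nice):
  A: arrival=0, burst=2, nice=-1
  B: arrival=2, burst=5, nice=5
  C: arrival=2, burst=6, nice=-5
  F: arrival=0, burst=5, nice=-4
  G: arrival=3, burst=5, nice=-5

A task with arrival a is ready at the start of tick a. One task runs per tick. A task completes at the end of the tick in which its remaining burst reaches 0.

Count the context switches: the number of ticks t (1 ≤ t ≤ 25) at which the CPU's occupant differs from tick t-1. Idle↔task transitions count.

context switches = 20

t=0: vr[A=0 F=0] → run A
t=1: vr[A=1024/1277 F=0] → run F
t=2: vr[A=1024/1277 B=1024/2501 C=1024/2501 F=1024/2501] → run B
t=3: vr[A=1024/1277 B=2904064/837835 C=1024/2501 F=1024/2501 G=1024/2501] → run C
t=4: vr[A=1024/1277 B=2904064/837835 C=5756928/7805621 F=1024/2501 G=1024/2501] → run F
t=5: vr[A=1024/1277 B=2904064/837835 C=5756928/7805621 F=2048/2501 G=1024/2501] → run G
t=6: vr[A=1024/1277 B=2904064/837835 C=5756928/7805621 F=2048/2501 G=5756928/7805621] → run C
t=7: vr[A=1024/1277 B=2904064/837835 C=8317952/7805621 F=2048/2501 G=5756928/7805621] → run G
t=8: vr[A=1024/1277 B=2904064/837835 C=8317952/7805621 F=2048/2501 G=8317952/7805621] → run A
t=9: vr[B=2904064/837835 C=8317952/7805621 F=2048/2501 G=8317952/7805621] → run F
t=10: vr[B=2904064/837835 C=8317952/7805621 F=3072/2501 G=8317952/7805621] → run C
t=11: vr[B=2904064/837835 C=10878976/7805621 F=3072/2501 G=8317952/7805621] → run G
t=12: vr[B=2904064/837835 C=10878976/7805621 F=3072/2501 G=10878976/7805621] → run F
t=13: vr[B=2904064/837835 C=10878976/7805621 F=4096/2501 G=10878976/7805621] → run C
t=14: vr[B=2904064/837835 C=13440000/7805621 F=4096/2501 G=10878976/7805621] → run G
t=15: vr[B=2904064/837835 C=13440000/7805621 F=4096/2501 G=13440000/7805621] → run F
t=16: vr[B=2904064/837835 C=13440000/7805621 G=13440000/7805621] → run C
t=17: vr[B=2904064/837835 C=16001024/7805621 G=13440000/7805621] → run G
t=18: vr[B=2904064/837835 C=16001024/7805621] → run C
t=19: vr[B=2904064/837835] → run B
t=20: vr[B=5465088/837835] → run B
t=21: vr[B=8026112/837835] → run B
t=22: vr[B=10587136/837835] → run B
t=23: (idle)
t=24: (idle)
t=25: (idle)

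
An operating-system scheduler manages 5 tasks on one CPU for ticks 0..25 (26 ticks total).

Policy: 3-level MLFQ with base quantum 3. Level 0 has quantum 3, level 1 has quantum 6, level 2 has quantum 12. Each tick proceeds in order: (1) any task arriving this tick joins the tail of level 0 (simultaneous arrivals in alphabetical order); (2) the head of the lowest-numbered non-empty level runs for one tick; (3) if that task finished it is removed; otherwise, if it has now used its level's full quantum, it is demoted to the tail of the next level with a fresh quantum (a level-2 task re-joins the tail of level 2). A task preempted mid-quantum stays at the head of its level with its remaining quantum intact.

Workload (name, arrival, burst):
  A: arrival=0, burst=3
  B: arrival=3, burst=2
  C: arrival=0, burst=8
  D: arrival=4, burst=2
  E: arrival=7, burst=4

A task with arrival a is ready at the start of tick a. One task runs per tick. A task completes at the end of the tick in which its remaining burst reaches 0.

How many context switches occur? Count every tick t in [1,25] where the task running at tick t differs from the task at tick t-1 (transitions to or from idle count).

context switches = 7

t=0: L0/L1/L2 = AC/-/- → run A
t=1: L0/L1/L2 = AC/-/- → run A
t=2: L0/L1/L2 = AC/-/- → run A
t=3: L0/L1/L2 = CB/-/- → run C
t=4: L0/L1/L2 = CBD/-/- → run C
t=5: L0/L1/L2 = CBD/-/- → run C
t=6: L0/L1/L2 = BD/C/- → run B
t=7: L0/L1/L2 = BDE/C/- → run B
t=8: L0/L1/L2 = DE/C/- → run D
t=9: L0/L1/L2 = DE/C/- → run D
t=10: L0/L1/L2 = E/C/- → run E
t=11: L0/L1/L2 = E/C/- → run E
t=12: L0/L1/L2 = E/C/- → run E
t=13: L0/L1/L2 = -/CE/- → run C
t=14: L0/L1/L2 = -/CE/- → run C
t=15: L0/L1/L2 = -/CE/- → run C
t=16: L0/L1/L2 = -/CE/- → run C
t=17: L0/L1/L2 = -/CE/- → run C
t=18: L0/L1/L2 = -/E/- → run E
t=19: (idle)
t=20: (idle)
t=21: (idle)
t=22: (idle)
t=23: (idle)
t=24: (idle)
t=25: (idle)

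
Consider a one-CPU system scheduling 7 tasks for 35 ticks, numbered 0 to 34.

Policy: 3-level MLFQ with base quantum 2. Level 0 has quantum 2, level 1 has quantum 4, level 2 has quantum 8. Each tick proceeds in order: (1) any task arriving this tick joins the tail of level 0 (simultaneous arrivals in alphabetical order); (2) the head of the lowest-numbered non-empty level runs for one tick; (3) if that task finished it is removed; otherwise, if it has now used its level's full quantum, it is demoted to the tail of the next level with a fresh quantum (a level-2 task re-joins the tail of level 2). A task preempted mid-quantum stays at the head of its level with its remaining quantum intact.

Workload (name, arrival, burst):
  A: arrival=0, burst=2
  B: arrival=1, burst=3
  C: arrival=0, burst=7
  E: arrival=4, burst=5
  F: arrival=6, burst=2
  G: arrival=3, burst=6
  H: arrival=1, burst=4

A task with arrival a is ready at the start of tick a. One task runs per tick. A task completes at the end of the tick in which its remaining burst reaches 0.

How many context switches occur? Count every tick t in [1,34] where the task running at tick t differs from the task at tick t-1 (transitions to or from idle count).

context switches = 13

t=0: L0/L1/L2 = AC/-/- → run A
t=1: L0/L1/L2 = ACBH/-/- → run A
t=2: L0/L1/L2 = CBH/-/- → run C
t=3: L0/L1/L2 = CBHG/-/- → run C
t=4: L0/L1/L2 = BHGE/C/- → run B
t=5: L0/L1/L2 = BHGE/C/- → run B
t=6: L0/L1/L2 = HGEF/CB/- → run H
t=7: L0/L1/L2 = HGEF/CB/- → run H
t=8: L0/L1/L2 = GEF/CBH/- → run G
t=9: L0/L1/L2 = GEF/CBH/- → run G
t=10: L0/L1/L2 = EF/CBHG/- → run E
t=11: L0/L1/L2 = EF/CBHG/- → run E
t=12: L0/L1/L2 = F/CBHGE/- → run F
t=13: L0/L1/L2 = F/CBHGE/- → run F
t=14: L0/L1/L2 = -/CBHGE/- → run C
t=15: L0/L1/L2 = -/CBHGE/- → run C
t=16: L0/L1/L2 = -/CBHGE/- → run C
t=17: L0/L1/L2 = -/CBHGE/- → run C
t=18: L0/L1/L2 = -/BHGE/C → run B
t=19: L0/L1/L2 = -/HGE/C → run H
t=20: L0/L1/L2 = -/HGE/C → run H
t=21: L0/L1/L2 = -/GE/C → run G
t=22: L0/L1/L2 = -/GE/C → run G
t=23: L0/L1/L2 = -/GE/C → run G
t=24: L0/L1/L2 = -/GE/C → run G
t=25: L0/L1/L2 = -/E/C → run E
t=26: L0/L1/L2 = -/E/C → run E
t=27: L0/L1/L2 = -/E/C → run E
t=28: L0/L1/L2 = -/-/C → run C
t=29: (idle)
t=30: (idle)
t=31: (idle)
t=32: (idle)
t=33: (idle)
t=34: (idle)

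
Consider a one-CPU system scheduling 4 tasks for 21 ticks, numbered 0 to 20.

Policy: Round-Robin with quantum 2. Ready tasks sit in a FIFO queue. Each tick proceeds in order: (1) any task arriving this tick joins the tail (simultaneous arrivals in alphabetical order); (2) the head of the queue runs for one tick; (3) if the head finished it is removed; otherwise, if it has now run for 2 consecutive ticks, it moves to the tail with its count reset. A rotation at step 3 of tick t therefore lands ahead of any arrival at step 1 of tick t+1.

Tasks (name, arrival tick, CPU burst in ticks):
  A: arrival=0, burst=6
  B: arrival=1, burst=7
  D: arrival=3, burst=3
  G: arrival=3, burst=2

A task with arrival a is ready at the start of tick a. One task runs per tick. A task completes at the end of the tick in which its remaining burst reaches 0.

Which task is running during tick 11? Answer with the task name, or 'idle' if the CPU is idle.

running at tick 11 = B

t=0: queue=[A] q_used=0 → run A
t=1: queue=[A,B] q_used=1 → run A
t=2: queue=[B,A] q_used=0 → run B
t=3: queue=[B,A,D,G] q_used=1 → run B
t=4: queue=[A,D,G,B] q_used=0 → run A
t=5: queue=[A,D,G,B] q_used=1 → run A
t=6: queue=[D,G,B,A] q_used=0 → run D
t=7: queue=[D,G,B,A] q_used=1 → run D
t=8: queue=[G,B,A,D] q_used=0 → run G
t=9: queue=[G,B,A,D] q_used=1 → run G
t=10: queue=[B,A,D] q_used=0 → run B
t=11: queue=[B,A,D] q_used=1 → run B
t=12: queue=[A,D,B] q_used=0 → run A
t=13: queue=[A,D,B] q_used=1 → run A
t=14: queue=[D,B] q_used=0 → run D
t=15: queue=[B] q_used=0 → run B
t=16: queue=[B] q_used=1 → run B
t=17: queue=[B] q_used=0 → run B
t=18: (idle)
t=19: (idle)
t=20: (idle)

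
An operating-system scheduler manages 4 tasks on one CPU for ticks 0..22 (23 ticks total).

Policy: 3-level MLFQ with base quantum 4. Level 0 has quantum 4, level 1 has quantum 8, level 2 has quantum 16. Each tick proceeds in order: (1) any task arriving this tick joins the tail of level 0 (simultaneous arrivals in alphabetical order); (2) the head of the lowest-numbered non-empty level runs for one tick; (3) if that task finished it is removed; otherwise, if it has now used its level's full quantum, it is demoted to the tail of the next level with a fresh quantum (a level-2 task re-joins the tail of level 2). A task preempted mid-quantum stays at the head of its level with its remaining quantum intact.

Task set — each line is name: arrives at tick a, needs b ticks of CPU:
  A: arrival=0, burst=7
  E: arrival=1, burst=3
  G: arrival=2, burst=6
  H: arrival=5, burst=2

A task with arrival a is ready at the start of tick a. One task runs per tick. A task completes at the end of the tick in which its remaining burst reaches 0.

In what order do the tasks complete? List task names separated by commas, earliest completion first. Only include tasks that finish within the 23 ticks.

completion order = E, H, A, G

t=0: L0/L1/L2 = A/-/- → run A
t=1: L0/L1/L2 = AE/-/- → run A
t=2: L0/L1/L2 = AEG/-/- → run A
t=3: L0/L1/L2 = AEG/-/- → run A
t=4: L0/L1/L2 = EG/A/- → run E
t=5: L0/L1/L2 = EGH/A/- → run E
t=6: L0/L1/L2 = EGH/A/- → run E
t=7: L0/L1/L2 = GH/A/- → run G
t=8: L0/L1/L2 = GH/A/- → run G
t=9: L0/L1/L2 = GH/A/- → run G
t=10: L0/L1/L2 = GH/A/- → run G
t=11: L0/L1/L2 = H/AG/- → run H
t=12: L0/L1/L2 = H/AG/- → run H
t=13: L0/L1/L2 = -/AG/- → run A
t=14: L0/L1/L2 = -/AG/- → run A
t=15: L0/L1/L2 = -/AG/- → run A
t=16: L0/L1/L2 = -/G/- → run G
t=17: L0/L1/L2 = -/G/- → run G
t=18: (idle)
t=19: (idle)
t=20: (idle)
t=21: (idle)
t=22: (idle)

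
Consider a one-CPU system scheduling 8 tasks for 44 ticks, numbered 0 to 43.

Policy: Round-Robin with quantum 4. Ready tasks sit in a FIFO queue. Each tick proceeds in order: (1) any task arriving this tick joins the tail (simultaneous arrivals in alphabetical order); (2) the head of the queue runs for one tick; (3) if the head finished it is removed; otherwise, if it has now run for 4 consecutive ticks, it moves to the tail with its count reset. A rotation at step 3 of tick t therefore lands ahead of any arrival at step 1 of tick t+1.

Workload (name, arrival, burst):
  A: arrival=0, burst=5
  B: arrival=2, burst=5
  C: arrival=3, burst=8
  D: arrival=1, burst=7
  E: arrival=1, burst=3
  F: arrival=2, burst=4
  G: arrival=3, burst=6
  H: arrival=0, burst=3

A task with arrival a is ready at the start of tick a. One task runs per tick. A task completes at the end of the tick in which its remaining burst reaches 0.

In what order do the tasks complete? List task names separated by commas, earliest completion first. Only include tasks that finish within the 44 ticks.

completion order = H, E, F, A, D, B, C, G

t=0: queue=[A,H] q_used=0 → run A
t=1: queue=[A,H,D,E] q_used=1 → run A
t=2: queue=[A,H,D,E,B,F] q_used=2 → run A
t=3: queue=[A,H,D,E,B,F,C,G] q_used=3 → run A
t=4: queue=[H,D,E,B,F,C,G,A] q_used=0 → run H
t=5: queue=[H,D,E,B,F,C,G,A] q_used=1 → run H
t=6: queue=[H,D,E,B,F,C,G,A] q_used=2 → run H
t=7: queue=[D,E,B,F,C,G,A] q_used=0 → run D
t=8: queue=[D,E,B,F,C,G,A] q_used=1 → run D
t=9: queue=[D,E,B,F,C,G,A] q_used=2 → run D
t=10: queue=[D,E,B,F,C,G,A] q_used=3 → run D
t=11: queue=[E,B,F,C,G,A,D] q_used=0 → run E
t=12: queue=[E,B,F,C,G,A,D] q_used=1 → run E
t=13: queue=[E,B,F,C,G,A,D] q_used=2 → run E
t=14: queue=[B,F,C,G,A,D] q_used=0 → run B
t=15: queue=[B,F,C,G,A,D] q_used=1 → run B
t=16: queue=[B,F,C,G,A,D] q_used=2 → run B
t=17: queue=[B,F,C,G,A,D] q_used=3 → run B
t=18: queue=[F,C,G,A,D,B] q_used=0 → run F
t=19: queue=[F,C,G,A,D,B] q_used=1 → run F
t=20: queue=[F,C,G,A,D,B] q_used=2 → run F
t=21: queue=[F,C,G,A,D,B] q_used=3 → run F
t=22: queue=[C,G,A,D,B] q_used=0 → run C
t=23: queue=[C,G,A,D,B] q_used=1 → run C
t=24: queue=[C,G,A,D,B] q_used=2 → run C
t=25: queue=[C,G,A,D,B] q_used=3 → run C
t=26: queue=[G,A,D,B,C] q_used=0 → run G
t=27: queue=[G,A,D,B,C] q_used=1 → run G
t=28: queue=[G,A,D,B,C] q_used=2 → run G
t=29: queue=[G,A,D,B,C] q_used=3 → run G
t=30: queue=[A,D,B,C,G] q_used=0 → run A
t=31: queue=[D,B,C,G] q_used=0 → run D
t=32: queue=[D,B,C,G] q_used=1 → run D
t=33: queue=[D,B,C,G] q_used=2 → run D
t=34: queue=[B,C,G] q_used=0 → run B
t=35: queue=[C,G] q_used=0 → run C
t=36: queue=[C,G] q_used=1 → run C
t=37: queue=[C,G] q_used=2 → run C
t=38: queue=[C,G] q_used=3 → run C
t=39: queue=[G] q_used=0 → run G
t=40: queue=[G] q_used=1 → run G
t=41: (idle)
t=42: (idle)
t=43: (idle)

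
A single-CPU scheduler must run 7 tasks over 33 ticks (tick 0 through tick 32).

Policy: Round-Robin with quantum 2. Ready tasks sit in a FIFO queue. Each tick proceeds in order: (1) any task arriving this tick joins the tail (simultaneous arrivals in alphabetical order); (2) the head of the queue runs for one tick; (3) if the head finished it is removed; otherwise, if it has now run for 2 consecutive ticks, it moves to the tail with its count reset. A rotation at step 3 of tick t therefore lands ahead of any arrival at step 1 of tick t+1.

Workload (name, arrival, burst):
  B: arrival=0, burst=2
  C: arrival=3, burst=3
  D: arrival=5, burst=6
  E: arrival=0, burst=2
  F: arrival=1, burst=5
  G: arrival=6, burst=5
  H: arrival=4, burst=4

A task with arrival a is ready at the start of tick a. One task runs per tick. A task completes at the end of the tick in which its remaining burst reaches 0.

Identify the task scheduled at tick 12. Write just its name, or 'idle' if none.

t=0: queue=[B,E] q_used=0 → run B
t=1: queue=[B,E,F] q_used=1 → run B
t=2: queue=[E,F] q_used=0 → run E
t=3: queue=[E,F,C] q_used=1 → run E
t=4: queue=[F,C,H] q_used=0 → run F
t=5: queue=[F,C,H,D] q_used=1 → run F
t=6: queue=[C,H,D,F,G] q_used=0 → run C
t=7: queue=[C,H,D,F,G] q_used=1 → run C
t=8: queue=[H,D,F,G,C] q_used=0 → run H
t=9: queue=[H,D,F,G,C] q_used=1 → run H
t=10: queue=[D,F,G,C,H] q_used=0 → run D
t=11: queue=[D,F,G,C,H] q_used=1 → run D
t=12: queue=[F,G,C,H,D] q_used=0 → run F
t=13: queue=[F,G,C,H,D] q_used=1 → run F
t=14: queue=[G,C,H,D,F] q_used=0 → run G
t=15: queue=[G,C,H,D,F] q_used=1 → run G
t=16: queue=[C,H,D,F,G] q_used=0 → run C
t=17: queue=[H,D,F,G] q_used=0 → run H
t=18: queue=[H,D,F,G] q_used=1 → run H
t=19: queue=[D,F,G] q_used=0 → run D
t=20: queue=[D,F,G] q_used=1 → run D
t=21: queue=[F,G,D] q_used=0 → run F
t=22: queue=[G,D] q_used=0 → run G
t=23: queue=[G,D] q_used=1 → run G
t=24: queue=[D,G] q_used=0 → run D
t=25: queue=[D,G] q_used=1 → run D
t=26: queue=[G] q_used=0 → run G
t=27: (idle)
t=28: (idle)
t=29: (idle)
t=30: (idle)
t=31: (idle)
t=32: (idle)

running at tick 12 = F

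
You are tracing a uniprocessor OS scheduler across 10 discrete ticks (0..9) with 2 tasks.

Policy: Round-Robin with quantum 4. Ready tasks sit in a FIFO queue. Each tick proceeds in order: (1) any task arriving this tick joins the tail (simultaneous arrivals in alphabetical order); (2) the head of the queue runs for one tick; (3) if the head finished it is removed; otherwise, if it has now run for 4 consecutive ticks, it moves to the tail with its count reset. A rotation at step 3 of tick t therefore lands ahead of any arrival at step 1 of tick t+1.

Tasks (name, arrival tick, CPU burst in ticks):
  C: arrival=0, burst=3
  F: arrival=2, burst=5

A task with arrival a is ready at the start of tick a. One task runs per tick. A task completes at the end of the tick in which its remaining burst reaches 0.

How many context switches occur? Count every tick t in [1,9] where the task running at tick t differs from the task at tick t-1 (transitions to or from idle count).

context switches = 2

t=0: queue=[C] q_used=0 → run C
t=1: queue=[C] q_used=1 → run C
t=2: queue=[C,F] q_used=2 → run C
t=3: queue=[F] q_used=0 → run F
t=4: queue=[F] q_used=1 → run F
t=5: queue=[F] q_used=2 → run F
t=6: queue=[F] q_used=3 → run F
t=7: queue=[F] q_used=0 → run F
t=8: (idle)
t=9: (idle)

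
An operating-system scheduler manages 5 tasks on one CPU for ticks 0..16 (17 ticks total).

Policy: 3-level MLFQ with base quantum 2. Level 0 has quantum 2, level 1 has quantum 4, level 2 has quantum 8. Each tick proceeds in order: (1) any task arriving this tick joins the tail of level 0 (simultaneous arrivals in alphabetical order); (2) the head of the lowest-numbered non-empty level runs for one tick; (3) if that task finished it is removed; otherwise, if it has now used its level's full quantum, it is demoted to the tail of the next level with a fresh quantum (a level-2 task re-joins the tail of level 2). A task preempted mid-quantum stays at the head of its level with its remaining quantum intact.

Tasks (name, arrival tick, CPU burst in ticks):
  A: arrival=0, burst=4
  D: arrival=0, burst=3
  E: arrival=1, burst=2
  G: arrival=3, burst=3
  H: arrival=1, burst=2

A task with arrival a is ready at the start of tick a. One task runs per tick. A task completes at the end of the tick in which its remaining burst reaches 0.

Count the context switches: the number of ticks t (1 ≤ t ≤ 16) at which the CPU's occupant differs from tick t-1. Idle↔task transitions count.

t=0: L0/L1/L2 = AD/-/- → run A
t=1: L0/L1/L2 = ADEH/-/- → run A
t=2: L0/L1/L2 = DEH/A/- → run D
t=3: L0/L1/L2 = DEHG/A/- → run D
t=4: L0/L1/L2 = EHG/AD/- → run E
t=5: L0/L1/L2 = EHG/AD/- → run E
t=6: L0/L1/L2 = HG/AD/- → run H
t=7: L0/L1/L2 = HG/AD/- → run H
t=8: L0/L1/L2 = G/AD/- → run G
t=9: L0/L1/L2 = G/AD/- → run G
t=10: L0/L1/L2 = -/ADG/- → run A
t=11: L0/L1/L2 = -/ADG/- → run A
t=12: L0/L1/L2 = -/DG/- → run D
t=13: L0/L1/L2 = -/G/- → run G
t=14: (idle)
t=15: (idle)
t=16: (idle)

context switches = 8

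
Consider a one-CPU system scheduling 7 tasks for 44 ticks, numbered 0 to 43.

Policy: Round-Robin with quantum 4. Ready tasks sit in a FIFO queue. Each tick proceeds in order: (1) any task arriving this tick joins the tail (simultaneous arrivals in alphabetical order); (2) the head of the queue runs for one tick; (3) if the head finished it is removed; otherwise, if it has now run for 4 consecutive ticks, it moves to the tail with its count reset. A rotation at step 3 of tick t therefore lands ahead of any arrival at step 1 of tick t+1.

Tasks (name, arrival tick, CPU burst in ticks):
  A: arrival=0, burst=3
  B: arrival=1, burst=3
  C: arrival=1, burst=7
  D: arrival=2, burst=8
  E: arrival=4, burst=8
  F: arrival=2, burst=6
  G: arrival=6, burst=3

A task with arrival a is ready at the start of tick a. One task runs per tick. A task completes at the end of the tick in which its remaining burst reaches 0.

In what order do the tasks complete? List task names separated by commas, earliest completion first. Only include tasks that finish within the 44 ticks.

t=0: queue=[A] q_used=0 → run A
t=1: queue=[A,B,C] q_used=1 → run A
t=2: queue=[A,B,C,D,F] q_used=2 → run A
t=3: queue=[B,C,D,F] q_used=0 → run B
t=4: queue=[B,C,D,F,E] q_used=1 → run B
t=5: queue=[B,C,D,F,E] q_used=2 → run B
t=6: queue=[C,D,F,E,G] q_used=0 → run C
t=7: queue=[C,D,F,E,G] q_used=1 → run C
t=8: queue=[C,D,F,E,G] q_used=2 → run C
t=9: queue=[C,D,F,E,G] q_used=3 → run C
t=10: queue=[D,F,E,G,C] q_used=0 → run D
t=11: queue=[D,F,E,G,C] q_used=1 → run D
t=12: queue=[D,F,E,G,C] q_used=2 → run D
t=13: queue=[D,F,E,G,C] q_used=3 → run D
t=14: queue=[F,E,G,C,D] q_used=0 → run F
t=15: queue=[F,E,G,C,D] q_used=1 → run F
t=16: queue=[F,E,G,C,D] q_used=2 → run F
t=17: queue=[F,E,G,C,D] q_used=3 → run F
t=18: queue=[E,G,C,D,F] q_used=0 → run E
t=19: queue=[E,G,C,D,F] q_used=1 → run E
t=20: queue=[E,G,C,D,F] q_used=2 → run E
t=21: queue=[E,G,C,D,F] q_used=3 → run E
t=22: queue=[G,C,D,F,E] q_used=0 → run G
t=23: queue=[G,C,D,F,E] q_used=1 → run G
t=24: queue=[G,C,D,F,E] q_used=2 → run G
t=25: queue=[C,D,F,E] q_used=0 → run C
t=26: queue=[C,D,F,E] q_used=1 → run C
t=27: queue=[C,D,F,E] q_used=2 → run C
t=28: queue=[D,F,E] q_used=0 → run D
t=29: queue=[D,F,E] q_used=1 → run D
t=30: queue=[D,F,E] q_used=2 → run D
t=31: queue=[D,F,E] q_used=3 → run D
t=32: queue=[F,E] q_used=0 → run F
t=33: queue=[F,E] q_used=1 → run F
t=34: queue=[E] q_used=0 → run E
t=35: queue=[E] q_used=1 → run E
t=36: queue=[E] q_used=2 → run E
t=37: queue=[E] q_used=3 → run E
t=38: (idle)
t=39: (idle)
t=40: (idle)
t=41: (idle)
t=42: (idle)
t=43: (idle)

completion order = A, B, G, C, D, F, E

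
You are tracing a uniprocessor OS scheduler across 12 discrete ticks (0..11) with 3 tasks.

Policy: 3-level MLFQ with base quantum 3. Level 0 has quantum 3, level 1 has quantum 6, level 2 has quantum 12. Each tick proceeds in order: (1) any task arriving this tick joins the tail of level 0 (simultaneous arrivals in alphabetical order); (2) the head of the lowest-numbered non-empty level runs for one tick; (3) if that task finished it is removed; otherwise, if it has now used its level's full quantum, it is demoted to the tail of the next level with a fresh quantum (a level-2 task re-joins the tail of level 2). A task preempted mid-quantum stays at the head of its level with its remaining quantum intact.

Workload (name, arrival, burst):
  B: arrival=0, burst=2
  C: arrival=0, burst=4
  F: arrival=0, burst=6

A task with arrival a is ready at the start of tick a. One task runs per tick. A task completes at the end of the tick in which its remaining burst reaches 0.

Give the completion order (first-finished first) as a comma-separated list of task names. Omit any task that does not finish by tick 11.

completion order = B, C, F

t=0: L0/L1/L2 = BCF/-/- → run B
t=1: L0/L1/L2 = BCF/-/- → run B
t=2: L0/L1/L2 = CF/-/- → run C
t=3: L0/L1/L2 = CF/-/- → run C
t=4: L0/L1/L2 = CF/-/- → run C
t=5: L0/L1/L2 = F/C/- → run F
t=6: L0/L1/L2 = F/C/- → run F
t=7: L0/L1/L2 = F/C/- → run F
t=8: L0/L1/L2 = -/CF/- → run C
t=9: L0/L1/L2 = -/F/- → run F
t=10: L0/L1/L2 = -/F/- → run F
t=11: L0/L1/L2 = -/F/- → run F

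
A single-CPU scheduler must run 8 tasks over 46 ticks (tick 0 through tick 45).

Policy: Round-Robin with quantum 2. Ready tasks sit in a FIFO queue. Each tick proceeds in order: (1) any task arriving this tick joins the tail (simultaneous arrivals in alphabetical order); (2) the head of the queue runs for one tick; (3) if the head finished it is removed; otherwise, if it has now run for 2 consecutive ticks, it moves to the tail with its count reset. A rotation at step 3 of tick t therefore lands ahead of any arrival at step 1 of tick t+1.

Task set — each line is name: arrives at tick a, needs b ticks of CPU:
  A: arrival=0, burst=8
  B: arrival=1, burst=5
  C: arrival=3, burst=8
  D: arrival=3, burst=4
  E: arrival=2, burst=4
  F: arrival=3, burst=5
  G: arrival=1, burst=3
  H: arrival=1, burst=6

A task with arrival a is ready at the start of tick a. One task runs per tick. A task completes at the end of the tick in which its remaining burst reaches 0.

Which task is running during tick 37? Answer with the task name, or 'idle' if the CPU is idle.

t=0: queue=[A] q_used=0 → run A
t=1: queue=[A,B,G,H] q_used=1 → run A
t=2: queue=[B,G,H,A,E] q_used=0 → run B
t=3: queue=[B,G,H,A,E,C,D,F] q_used=1 → run B
t=4: queue=[G,H,A,E,C,D,F,B] q_used=0 → run G
t=5: queue=[G,H,A,E,C,D,F,B] q_used=1 → run G
t=6: queue=[H,A,E,C,D,F,B,G] q_used=0 → run H
t=7: queue=[H,A,E,C,D,F,B,G] q_used=1 → run H
t=8: queue=[A,E,C,D,F,B,G,H] q_used=0 → run A
t=9: queue=[A,E,C,D,F,B,G,H] q_used=1 → run A
t=10: queue=[E,C,D,F,B,G,H,A] q_used=0 → run E
t=11: queue=[E,C,D,F,B,G,H,A] q_used=1 → run E
t=12: queue=[C,D,F,B,G,H,A,E] q_used=0 → run C
t=13: queue=[C,D,F,B,G,H,A,E] q_used=1 → run C
t=14: queue=[D,F,B,G,H,A,E,C] q_used=0 → run D
t=15: queue=[D,F,B,G,H,A,E,C] q_used=1 → run D
t=16: queue=[F,B,G,H,A,E,C,D] q_used=0 → run F
t=17: queue=[F,B,G,H,A,E,C,D] q_used=1 → run F
t=18: queue=[B,G,H,A,E,C,D,F] q_used=0 → run B
t=19: queue=[B,G,H,A,E,C,D,F] q_used=1 → run B
t=20: queue=[G,H,A,E,C,D,F,B] q_used=0 → run G
t=21: queue=[H,A,E,C,D,F,B] q_used=0 → run H
t=22: queue=[H,A,E,C,D,F,B] q_used=1 → run H
t=23: queue=[A,E,C,D,F,B,H] q_used=0 → run A
t=24: queue=[A,E,C,D,F,B,H] q_used=1 → run A
t=25: queue=[E,C,D,F,B,H,A] q_used=0 → run E
t=26: queue=[E,C,D,F,B,H,A] q_used=1 → run E
t=27: queue=[C,D,F,B,H,A] q_used=0 → run C
t=28: queue=[C,D,F,B,H,A] q_used=1 → run C
t=29: queue=[D,F,B,H,A,C] q_used=0 → run D
t=30: queue=[D,F,B,H,A,C] q_used=1 → run D
t=31: queue=[F,B,H,A,C] q_used=0 → run F
t=32: queue=[F,B,H,A,C] q_used=1 → run F
t=33: queue=[B,H,A,C,F] q_used=0 → run B
t=34: queue=[H,A,C,F] q_used=0 → run H
t=35: queue=[H,A,C,F] q_used=1 → run H
t=36: queue=[A,C,F] q_used=0 → run A
t=37: queue=[A,C,F] q_used=1 → run A
t=38: queue=[C,F] q_used=0 → run C
t=39: queue=[C,F] q_used=1 → run C
t=40: queue=[F,C] q_used=0 → run F
t=41: queue=[C] q_used=0 → run C
t=42: queue=[C] q_used=1 → run C
t=43: (idle)
t=44: (idle)
t=45: (idle)

running at tick 37 = A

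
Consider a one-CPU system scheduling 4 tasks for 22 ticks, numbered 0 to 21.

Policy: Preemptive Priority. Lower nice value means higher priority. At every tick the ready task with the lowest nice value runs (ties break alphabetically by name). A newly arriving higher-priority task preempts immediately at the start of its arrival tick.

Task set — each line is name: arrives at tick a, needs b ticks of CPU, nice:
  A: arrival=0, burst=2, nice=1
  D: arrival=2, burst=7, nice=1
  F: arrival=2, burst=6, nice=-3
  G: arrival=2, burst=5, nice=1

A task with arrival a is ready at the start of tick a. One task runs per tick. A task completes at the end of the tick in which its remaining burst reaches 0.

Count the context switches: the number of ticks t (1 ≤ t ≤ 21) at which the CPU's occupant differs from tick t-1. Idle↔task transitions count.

t=0: ready={A} → run A
t=1: ready={A} → run A
t=2: ready={D,F,G} → run F
t=3: ready={D,F,G} → run F
t=4: ready={D,F,G} → run F
t=5: ready={D,F,G} → run F
t=6: ready={D,F,G} → run F
t=7: ready={D,F,G} → run F
t=8: ready={D,G} → run D
t=9: ready={D,G} → run D
t=10: ready={D,G} → run D
t=11: ready={D,G} → run D
t=12: ready={D,G} → run D
t=13: ready={D,G} → run D
t=14: ready={D,G} → run D
t=15: ready={G} → run G
t=16: ready={G} → run G
t=17: ready={G} → run G
t=18: ready={G} → run G
t=19: ready={G} → run G
t=20: (idle)
t=21: (idle)

context switches = 4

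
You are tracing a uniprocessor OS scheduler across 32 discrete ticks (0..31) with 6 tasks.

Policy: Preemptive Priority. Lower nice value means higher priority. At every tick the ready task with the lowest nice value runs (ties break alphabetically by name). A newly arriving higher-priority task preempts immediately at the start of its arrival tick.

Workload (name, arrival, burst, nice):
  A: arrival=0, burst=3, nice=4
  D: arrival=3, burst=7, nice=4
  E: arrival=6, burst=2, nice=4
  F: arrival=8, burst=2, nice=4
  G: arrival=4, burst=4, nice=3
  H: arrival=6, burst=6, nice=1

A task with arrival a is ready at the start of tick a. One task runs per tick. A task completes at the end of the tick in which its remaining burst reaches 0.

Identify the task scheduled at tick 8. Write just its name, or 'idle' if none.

t=0: ready={A} → run A
t=1: ready={A} → run A
t=2: ready={A} → run A
t=3: ready={D} → run D
t=4: ready={D,G} → run G
t=5: ready={D,G} → run G
t=6: ready={D,E,G,H} → run H
t=7: ready={D,E,G,H} → run H
t=8: ready={D,E,F,G,H} → run H
t=9: ready={D,E,F,G,H} → run H
t=10: ready={D,E,F,G,H} → run H
t=11: ready={D,E,F,G,H} → run H
t=12: ready={D,E,F,G} → run G
t=13: ready={D,E,F,G} → run G
t=14: ready={D,E,F} → run D
t=15: ready={D,E,F} → run D
t=16: ready={D,E,F} → run D
t=17: ready={D,E,F} → run D
t=18: ready={D,E,F} → run D
t=19: ready={D,E,F} → run D
t=20: ready={E,F} → run E
t=21: ready={E,F} → run E
t=22: ready={F} → run F
t=23: ready={F} → run F
t=24: (idle)
t=25: (idle)
t=26: (idle)
t=27: (idle)
t=28: (idle)
t=29: (idle)
t=30: (idle)
t=31: (idle)

running at tick 8 = H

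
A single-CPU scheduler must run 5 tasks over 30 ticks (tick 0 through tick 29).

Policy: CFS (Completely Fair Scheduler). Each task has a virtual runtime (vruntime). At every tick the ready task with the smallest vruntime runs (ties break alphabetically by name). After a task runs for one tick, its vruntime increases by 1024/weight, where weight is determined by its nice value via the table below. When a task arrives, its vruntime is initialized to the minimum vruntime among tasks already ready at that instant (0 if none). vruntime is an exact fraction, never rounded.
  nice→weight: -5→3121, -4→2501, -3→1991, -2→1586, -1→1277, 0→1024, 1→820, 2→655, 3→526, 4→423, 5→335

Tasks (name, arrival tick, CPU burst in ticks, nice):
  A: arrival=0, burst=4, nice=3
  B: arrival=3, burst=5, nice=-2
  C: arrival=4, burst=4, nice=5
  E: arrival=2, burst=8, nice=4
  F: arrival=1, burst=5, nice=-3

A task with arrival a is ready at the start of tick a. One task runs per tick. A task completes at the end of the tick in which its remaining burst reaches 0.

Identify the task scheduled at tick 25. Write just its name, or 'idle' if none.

running at tick 25 = E

t=0: vr[A=0] → run A
t=1: vr[A=512/263 F=512/263] → run A
t=2: vr[A=1024/263 E=512/263 F=512/263] → run E
t=3: vr[A=1024/263 B=512/263 E=485888/111249 F=512/263] → run B
t=4: vr[A=1024/263 B=540672/208559 C=512/263 E=485888/111249 F=512/263] → run C
t=5: vr[A=1024/263 B=540672/208559 C=440832/88105 E=485888/111249 F=512/263] → run F
t=6: vr[A=1024/263 B=540672/208559 C=440832/88105 E=485888/111249 F=1288704/523633] → run F
t=7: vr[A=1024/263 B=540672/208559 C=440832/88105 E=485888/111249 F=1558016/523633] → run B
t=8: vr[A=1024/263 B=675328/208559 C=440832/88105 E=485888/111249 F=1558016/523633] → run F
t=9: vr[A=1024/263 B=675328/208559 C=440832/88105 E=485888/111249 F=1827328/523633] → run B
t=10: vr[A=1024/263 B=809984/208559 C=440832/88105 E=485888/111249 F=1827328/523633] → run F
t=11: vr[A=1024/263 B=809984/208559 C=440832/88105 E=485888/111249 F=2096640/523633] → run B
t=12: vr[A=1024/263 B=944640/208559 C=440832/88105 E=485888/111249 F=2096640/523633] → run A
t=13: vr[A=1536/263 B=944640/208559 C=440832/88105 E=485888/111249 F=2096640/523633] → run F
t=14: vr[A=1536/263 B=944640/208559 C=440832/88105 E=485888/111249] → run E
t=15: vr[A=1536/263 B=944640/208559 C=440832/88105 E=755200/111249] → run B
t=16: vr[A=1536/263 C=440832/88105 E=755200/111249] → run C
t=17: vr[A=1536/263 C=710144/88105 E=755200/111249] → run A
t=18: vr[C=710144/88105 E=755200/111249] → run E
t=19: vr[C=710144/88105 E=341504/37083] → run C
t=20: vr[C=979456/88105 E=341504/37083] → run E
t=21: vr[C=979456/88105 E=1293824/111249] → run C
t=22: vr[E=1293824/111249] → run E
t=23: vr[E=1563136/111249] → run E
t=24: vr[E=610816/37083] → run E
t=25: vr[E=2101760/111249] → run E
t=26: (idle)
t=27: (idle)
t=28: (idle)
t=29: (idle)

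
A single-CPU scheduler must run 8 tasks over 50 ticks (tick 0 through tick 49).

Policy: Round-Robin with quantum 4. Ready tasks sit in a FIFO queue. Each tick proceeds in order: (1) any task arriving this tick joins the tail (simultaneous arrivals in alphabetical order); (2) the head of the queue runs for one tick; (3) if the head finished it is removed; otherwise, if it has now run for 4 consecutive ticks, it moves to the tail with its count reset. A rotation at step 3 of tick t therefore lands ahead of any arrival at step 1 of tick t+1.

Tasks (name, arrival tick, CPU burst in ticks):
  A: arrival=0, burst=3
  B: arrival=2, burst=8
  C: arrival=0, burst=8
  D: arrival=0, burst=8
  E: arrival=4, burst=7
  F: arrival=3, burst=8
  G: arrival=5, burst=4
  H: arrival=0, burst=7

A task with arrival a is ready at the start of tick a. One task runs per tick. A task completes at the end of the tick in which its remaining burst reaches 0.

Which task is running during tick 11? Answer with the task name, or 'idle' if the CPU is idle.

t=0: queue=[A,C,D,H] q_used=0 → run A
t=1: queue=[A,C,D,H] q_used=1 → run A
t=2: queue=[A,C,D,H,B] q_used=2 → run A
t=3: queue=[C,D,H,B,F] q_used=0 → run C
t=4: queue=[C,D,H,B,F,E] q_used=1 → run C
t=5: queue=[C,D,H,B,F,E,G] q_used=2 → run C
t=6: queue=[C,D,H,B,F,E,G] q_used=3 → run C
t=7: queue=[D,H,B,F,E,G,C] q_used=0 → run D
t=8: queue=[D,H,B,F,E,G,C] q_used=1 → run D
t=9: queue=[D,H,B,F,E,G,C] q_used=2 → run D
t=10: queue=[D,H,B,F,E,G,C] q_used=3 → run D
t=11: queue=[H,B,F,E,G,C,D] q_used=0 → run H
t=12: queue=[H,B,F,E,G,C,D] q_used=1 → run H
t=13: queue=[H,B,F,E,G,C,D] q_used=2 → run H
t=14: queue=[H,B,F,E,G,C,D] q_used=3 → run H
t=15: queue=[B,F,E,G,C,D,H] q_used=0 → run B
t=16: queue=[B,F,E,G,C,D,H] q_used=1 → run B
t=17: queue=[B,F,E,G,C,D,H] q_used=2 → run B
t=18: queue=[B,F,E,G,C,D,H] q_used=3 → run B
t=19: queue=[F,E,G,C,D,H,B] q_used=0 → run F
t=20: queue=[F,E,G,C,D,H,B] q_used=1 → run F
t=21: queue=[F,E,G,C,D,H,B] q_used=2 → run F
t=22: queue=[F,E,G,C,D,H,B] q_used=3 → run F
t=23: queue=[E,G,C,D,H,B,F] q_used=0 → run E
t=24: queue=[E,G,C,D,H,B,F] q_used=1 → run E
t=25: queue=[E,G,C,D,H,B,F] q_used=2 → run E
t=26: queue=[E,G,C,D,H,B,F] q_used=3 → run E
t=27: queue=[G,C,D,H,B,F,E] q_used=0 → run G
t=28: queue=[G,C,D,H,B,F,E] q_used=1 → run G
t=29: queue=[G,C,D,H,B,F,E] q_used=2 → run G
t=30: queue=[G,C,D,H,B,F,E] q_used=3 → run G
t=31: queue=[C,D,H,B,F,E] q_used=0 → run C
t=32: queue=[C,D,H,B,F,E] q_used=1 → run C
t=33: queue=[C,D,H,B,F,E] q_used=2 → run C
t=34: queue=[C,D,H,B,F,E] q_used=3 → run C
t=35: queue=[D,H,B,F,E] q_used=0 → run D
t=36: queue=[D,H,B,F,E] q_used=1 → run D
t=37: queue=[D,H,B,F,E] q_used=2 → run D
t=38: queue=[D,H,B,F,E] q_used=3 → run D
t=39: queue=[H,B,F,E] q_used=0 → run H
t=40: queue=[H,B,F,E] q_used=1 → run H
t=41: queue=[H,B,F,E] q_used=2 → run H
t=42: queue=[B,F,E] q_used=0 → run B
t=43: queue=[B,F,E] q_used=1 → run B
t=44: queue=[B,F,E] q_used=2 → run B
t=45: queue=[B,F,E] q_used=3 → run B
t=46: queue=[F,E] q_used=0 → run F
t=47: queue=[F,E] q_used=1 → run F
t=48: queue=[F,E] q_used=2 → run F
t=49: queue=[F,E] q_used=3 → run F

running at tick 11 = H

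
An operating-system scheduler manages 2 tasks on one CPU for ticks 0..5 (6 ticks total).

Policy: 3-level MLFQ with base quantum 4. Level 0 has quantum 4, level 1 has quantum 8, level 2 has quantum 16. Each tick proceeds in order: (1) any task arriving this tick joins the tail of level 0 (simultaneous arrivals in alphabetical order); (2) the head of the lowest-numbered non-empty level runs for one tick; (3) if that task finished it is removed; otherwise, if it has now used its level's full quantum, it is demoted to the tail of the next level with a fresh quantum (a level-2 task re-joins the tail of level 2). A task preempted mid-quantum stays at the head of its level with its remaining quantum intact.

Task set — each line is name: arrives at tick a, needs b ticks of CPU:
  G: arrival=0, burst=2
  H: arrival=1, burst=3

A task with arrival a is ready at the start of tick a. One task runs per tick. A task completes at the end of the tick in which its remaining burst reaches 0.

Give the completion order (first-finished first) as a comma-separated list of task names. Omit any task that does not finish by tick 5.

t=0: L0/L1/L2 = G/-/- → run G
t=1: L0/L1/L2 = GH/-/- → run G
t=2: L0/L1/L2 = H/-/- → run H
t=3: L0/L1/L2 = H/-/- → run H
t=4: L0/L1/L2 = H/-/- → run H
t=5: (idle)

completion order = G, H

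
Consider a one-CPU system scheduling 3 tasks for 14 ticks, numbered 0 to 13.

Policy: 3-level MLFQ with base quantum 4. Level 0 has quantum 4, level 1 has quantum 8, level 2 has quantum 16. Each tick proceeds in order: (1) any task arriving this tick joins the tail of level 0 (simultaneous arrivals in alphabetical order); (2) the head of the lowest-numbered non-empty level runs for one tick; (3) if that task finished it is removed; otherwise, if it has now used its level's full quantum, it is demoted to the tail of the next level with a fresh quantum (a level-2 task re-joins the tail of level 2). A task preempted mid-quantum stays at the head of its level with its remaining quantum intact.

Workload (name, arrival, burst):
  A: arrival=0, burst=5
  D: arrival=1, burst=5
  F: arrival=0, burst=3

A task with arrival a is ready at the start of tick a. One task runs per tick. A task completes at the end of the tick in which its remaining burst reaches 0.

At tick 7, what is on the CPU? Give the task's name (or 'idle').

running at tick 7 = D

t=0: L0/L1/L2 = AF/-/- → run A
t=1: L0/L1/L2 = AFD/-/- → run A
t=2: L0/L1/L2 = AFD/-/- → run A
t=3: L0/L1/L2 = AFD/-/- → run A
t=4: L0/L1/L2 = FD/A/- → run F
t=5: L0/L1/L2 = FD/A/- → run F
t=6: L0/L1/L2 = FD/A/- → run F
t=7: L0/L1/L2 = D/A/- → run D
t=8: L0/L1/L2 = D/A/- → run D
t=9: L0/L1/L2 = D/A/- → run D
t=10: L0/L1/L2 = D/A/- → run D
t=11: L0/L1/L2 = -/AD/- → run A
t=12: L0/L1/L2 = -/D/- → run D
t=13: (idle)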